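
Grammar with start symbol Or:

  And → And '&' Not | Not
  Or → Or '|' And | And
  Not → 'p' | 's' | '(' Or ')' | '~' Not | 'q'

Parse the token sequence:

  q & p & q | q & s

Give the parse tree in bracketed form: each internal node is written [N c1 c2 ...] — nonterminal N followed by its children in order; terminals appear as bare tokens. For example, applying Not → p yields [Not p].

[Or [Or [And [And [And [Not q]] & [Not p]] & [Not q]]] | [And [And [Not q]] & [Not s]]]

Or
Or | And
And | And
And & Not | And
And & Not & Not | And
Not & Not & Not | And
q & Not & Not | And
q & p & Not | And
q & p & q | And
q & p & q | And & Not
q & p & q | Not & Not
q & p & q | q & Not
q & p & q | q & s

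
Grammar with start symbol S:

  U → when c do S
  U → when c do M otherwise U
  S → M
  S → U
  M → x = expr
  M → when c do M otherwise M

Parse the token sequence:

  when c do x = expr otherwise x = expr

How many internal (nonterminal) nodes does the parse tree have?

4

[S [M when c do [M x = expr] otherwise [M x = expr]]]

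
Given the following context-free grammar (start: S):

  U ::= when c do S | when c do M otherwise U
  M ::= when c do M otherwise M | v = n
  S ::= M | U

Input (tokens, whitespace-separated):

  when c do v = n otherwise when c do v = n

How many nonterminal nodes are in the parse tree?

6

[S [U when c do [M v = n] otherwise [U when c do [S [M v = n]]]]]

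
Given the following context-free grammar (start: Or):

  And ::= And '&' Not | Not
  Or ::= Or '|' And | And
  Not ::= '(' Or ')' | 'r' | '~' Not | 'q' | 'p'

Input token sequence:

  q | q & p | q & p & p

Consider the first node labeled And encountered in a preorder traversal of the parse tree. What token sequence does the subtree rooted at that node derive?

[Or [Or [Or [And [Not q]]] | [And [And [Not q]] & [Not p]]] | [And [And [And [Not q]] & [Not p]] & [Not p]]]

q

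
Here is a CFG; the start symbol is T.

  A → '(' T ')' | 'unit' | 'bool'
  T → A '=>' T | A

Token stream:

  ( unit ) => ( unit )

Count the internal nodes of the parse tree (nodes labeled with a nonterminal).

[T [A ( [T [A unit]] )] => [T [A ( [T [A unit]] )]]]

8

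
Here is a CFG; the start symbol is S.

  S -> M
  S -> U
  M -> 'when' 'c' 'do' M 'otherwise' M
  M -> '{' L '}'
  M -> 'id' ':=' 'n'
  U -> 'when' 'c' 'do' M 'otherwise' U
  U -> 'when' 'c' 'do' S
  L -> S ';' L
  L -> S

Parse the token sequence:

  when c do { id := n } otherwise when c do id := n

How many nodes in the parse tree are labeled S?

3

[S [U when c do [M { [L [S [M id := n]]] }] otherwise [U when c do [S [M id := n]]]]]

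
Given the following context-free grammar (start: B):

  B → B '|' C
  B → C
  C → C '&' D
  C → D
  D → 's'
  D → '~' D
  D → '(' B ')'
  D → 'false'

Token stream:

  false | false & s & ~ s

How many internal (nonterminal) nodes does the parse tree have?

[B [B [C [D false]]] | [C [C [C [D false]] & [D s]] & [D ~ [D s]]]]

11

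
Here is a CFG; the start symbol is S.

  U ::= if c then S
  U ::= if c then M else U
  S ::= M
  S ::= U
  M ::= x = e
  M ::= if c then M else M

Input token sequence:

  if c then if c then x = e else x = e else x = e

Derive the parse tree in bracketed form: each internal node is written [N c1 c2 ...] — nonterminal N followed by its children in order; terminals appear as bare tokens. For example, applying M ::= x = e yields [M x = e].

[S [M if c then [M if c then [M x = e] else [M x = e]] else [M x = e]]]

S
M
if c then M else M
if c then if c then M else M else M
if c then if c then x = e else M else M
if c then if c then x = e else x = e else M
if c then if c then x = e else x = e else x = e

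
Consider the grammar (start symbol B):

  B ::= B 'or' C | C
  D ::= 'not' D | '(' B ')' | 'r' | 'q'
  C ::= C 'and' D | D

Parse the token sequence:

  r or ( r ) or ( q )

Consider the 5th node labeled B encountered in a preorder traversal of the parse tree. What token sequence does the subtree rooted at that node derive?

q

[B [B [B [C [D r]]] or [C [D ( [B [C [D r]]] )]]] or [C [D ( [B [C [D q]]] )]]]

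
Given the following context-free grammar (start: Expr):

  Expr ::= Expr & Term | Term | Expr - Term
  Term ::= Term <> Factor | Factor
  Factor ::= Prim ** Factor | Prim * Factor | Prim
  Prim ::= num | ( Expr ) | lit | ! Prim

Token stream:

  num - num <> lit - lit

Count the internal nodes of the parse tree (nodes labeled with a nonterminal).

[Expr [Expr [Expr [Term [Factor [Prim num]]]] - [Term [Term [Factor [Prim num]]] <> [Factor [Prim lit]]]] - [Term [Factor [Prim lit]]]]

15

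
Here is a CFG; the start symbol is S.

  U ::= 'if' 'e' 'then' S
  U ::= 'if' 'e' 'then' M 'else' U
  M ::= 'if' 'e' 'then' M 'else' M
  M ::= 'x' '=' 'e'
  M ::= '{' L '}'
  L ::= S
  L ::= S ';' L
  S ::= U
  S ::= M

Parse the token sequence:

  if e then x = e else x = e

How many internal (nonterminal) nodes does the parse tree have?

[S [M if e then [M x = e] else [M x = e]]]

4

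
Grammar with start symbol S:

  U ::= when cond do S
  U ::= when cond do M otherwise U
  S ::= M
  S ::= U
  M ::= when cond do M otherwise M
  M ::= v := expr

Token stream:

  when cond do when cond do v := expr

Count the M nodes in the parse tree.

[S [U when cond do [S [U when cond do [S [M v := expr]]]]]]

1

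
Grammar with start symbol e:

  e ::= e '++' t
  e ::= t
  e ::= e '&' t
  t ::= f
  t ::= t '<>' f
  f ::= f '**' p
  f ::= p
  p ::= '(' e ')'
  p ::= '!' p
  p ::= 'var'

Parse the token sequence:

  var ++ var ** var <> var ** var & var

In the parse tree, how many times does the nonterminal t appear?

4

[e [e [e [t [f [p var]]]] ++ [t [t [f [f [p var]] ** [p var]]] <> [f [f [p var]] ** [p var]]]] & [t [f [p var]]]]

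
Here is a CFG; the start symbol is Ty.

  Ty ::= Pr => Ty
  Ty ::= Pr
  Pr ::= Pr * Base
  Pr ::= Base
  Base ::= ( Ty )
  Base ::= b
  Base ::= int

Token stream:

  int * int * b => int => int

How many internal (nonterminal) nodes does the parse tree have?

[Ty [Pr [Pr [Pr [Base int]] * [Base int]] * [Base b]] => [Ty [Pr [Base int]] => [Ty [Pr [Base int]]]]]

13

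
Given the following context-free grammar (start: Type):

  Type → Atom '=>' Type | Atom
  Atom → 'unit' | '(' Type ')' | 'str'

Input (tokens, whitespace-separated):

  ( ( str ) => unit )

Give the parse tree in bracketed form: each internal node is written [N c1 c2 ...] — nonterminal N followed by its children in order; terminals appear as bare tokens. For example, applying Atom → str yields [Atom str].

Type
Atom
( Type )
( Atom => Type )
( ( Type ) => Type )
( ( Atom ) => Type )
( ( str ) => Type )
( ( str ) => Atom )
( ( str ) => unit )

[Type [Atom ( [Type [Atom ( [Type [Atom str]] )] => [Type [Atom unit]]] )]]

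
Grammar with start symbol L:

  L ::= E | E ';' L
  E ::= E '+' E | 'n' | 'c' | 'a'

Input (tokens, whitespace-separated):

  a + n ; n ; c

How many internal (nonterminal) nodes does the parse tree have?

8

[L [E [E a] + [E n]] ; [L [E n] ; [L [E c]]]]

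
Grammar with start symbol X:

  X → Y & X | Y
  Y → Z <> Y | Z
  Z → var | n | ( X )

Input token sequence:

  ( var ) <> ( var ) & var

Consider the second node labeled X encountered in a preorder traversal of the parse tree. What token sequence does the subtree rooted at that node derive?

[X [Y [Z ( [X [Y [Z var]]] )] <> [Y [Z ( [X [Y [Z var]]] )]]] & [X [Y [Z var]]]]

var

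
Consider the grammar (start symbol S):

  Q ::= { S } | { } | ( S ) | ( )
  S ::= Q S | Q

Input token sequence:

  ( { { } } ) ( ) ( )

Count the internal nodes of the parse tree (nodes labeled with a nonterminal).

10

[S [Q ( [S [Q { [S [Q { }]] }]] )] [S [Q ( )] [S [Q ( )]]]]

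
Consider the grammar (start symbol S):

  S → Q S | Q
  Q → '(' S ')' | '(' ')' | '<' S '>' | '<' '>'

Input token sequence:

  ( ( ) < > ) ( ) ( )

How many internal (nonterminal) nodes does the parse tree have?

10

[S [Q ( [S [Q ( )] [S [Q < >]]] )] [S [Q ( )] [S [Q ( )]]]]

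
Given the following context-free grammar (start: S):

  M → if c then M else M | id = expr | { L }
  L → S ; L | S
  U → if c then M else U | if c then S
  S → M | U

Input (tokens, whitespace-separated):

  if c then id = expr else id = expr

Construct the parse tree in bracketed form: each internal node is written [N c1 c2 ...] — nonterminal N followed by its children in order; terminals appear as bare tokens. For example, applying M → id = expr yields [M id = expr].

S
M
if c then M else M
if c then id = expr else M
if c then id = expr else id = expr

[S [M if c then [M id = expr] else [M id = expr]]]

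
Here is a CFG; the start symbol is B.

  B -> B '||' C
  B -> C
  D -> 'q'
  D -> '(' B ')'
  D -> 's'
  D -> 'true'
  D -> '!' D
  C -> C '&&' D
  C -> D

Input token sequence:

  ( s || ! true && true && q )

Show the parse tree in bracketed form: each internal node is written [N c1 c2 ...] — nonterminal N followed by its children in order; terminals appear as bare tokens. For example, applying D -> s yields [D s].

[B [C [D ( [B [B [C [D s]]] || [C [C [C [D ! [D true]]] && [D true]] && [D q]]] )]]]

B
C
D
( B )
( B || C )
( C || C )
( D || C )
( s || C )
( s || C && D )
( s || C && D && D )
( s || D && D && D )
( s || ! D && D && D )
( s || ! true && D && D )
( s || ! true && true && D )
( s || ! true && true && q )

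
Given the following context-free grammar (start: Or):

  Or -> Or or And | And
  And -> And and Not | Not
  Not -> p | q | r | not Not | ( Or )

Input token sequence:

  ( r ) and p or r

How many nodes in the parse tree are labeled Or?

3

[Or [Or [And [And [Not ( [Or [And [Not r]]] )]] and [Not p]]] or [And [Not r]]]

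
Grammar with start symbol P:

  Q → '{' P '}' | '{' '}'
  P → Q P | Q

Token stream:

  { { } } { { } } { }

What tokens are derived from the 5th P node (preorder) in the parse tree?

[P [Q { [P [Q { }]] }] [P [Q { [P [Q { }]] }] [P [Q { }]]]]

{ }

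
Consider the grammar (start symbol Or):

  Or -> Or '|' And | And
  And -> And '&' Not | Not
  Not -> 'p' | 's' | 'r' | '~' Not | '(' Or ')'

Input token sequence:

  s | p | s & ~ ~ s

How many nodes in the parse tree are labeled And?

[Or [Or [Or [And [Not s]]] | [And [Not p]]] | [And [And [Not s]] & [Not ~ [Not ~ [Not s]]]]]

4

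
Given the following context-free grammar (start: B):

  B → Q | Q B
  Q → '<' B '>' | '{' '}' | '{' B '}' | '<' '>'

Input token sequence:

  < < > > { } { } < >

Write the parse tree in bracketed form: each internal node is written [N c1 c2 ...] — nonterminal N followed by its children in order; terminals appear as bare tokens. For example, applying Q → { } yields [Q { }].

[B [Q < [B [Q < >]] >] [B [Q { }] [B [Q { }] [B [Q < >]]]]]

B
Q B
< B > B
< Q > B
< < > > B
< < > > Q B
< < > > { } B
< < > > { } Q B
< < > > { } { } B
< < > > { } { } Q
< < > > { } { } < >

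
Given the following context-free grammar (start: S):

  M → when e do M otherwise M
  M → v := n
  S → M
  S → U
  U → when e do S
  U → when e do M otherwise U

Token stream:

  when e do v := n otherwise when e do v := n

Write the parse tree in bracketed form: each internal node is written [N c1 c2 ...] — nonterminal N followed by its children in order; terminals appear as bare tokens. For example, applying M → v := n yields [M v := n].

[S [U when e do [M v := n] otherwise [U when e do [S [M v := n]]]]]

S
U
when e do M otherwise U
when e do v := n otherwise U
when e do v := n otherwise when e do S
when e do v := n otherwise when e do M
when e do v := n otherwise when e do v := n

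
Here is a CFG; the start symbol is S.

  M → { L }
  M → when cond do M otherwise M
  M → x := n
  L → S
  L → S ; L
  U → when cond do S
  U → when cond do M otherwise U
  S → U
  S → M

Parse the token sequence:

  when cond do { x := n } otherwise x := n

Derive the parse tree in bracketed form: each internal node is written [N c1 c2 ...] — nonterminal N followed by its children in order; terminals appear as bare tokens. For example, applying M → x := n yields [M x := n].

[S [M when cond do [M { [L [S [M x := n]]] }] otherwise [M x := n]]]

S
M
when cond do M otherwise M
when cond do { L } otherwise M
when cond do { S } otherwise M
when cond do { M } otherwise M
when cond do { x := n } otherwise M
when cond do { x := n } otherwise x := n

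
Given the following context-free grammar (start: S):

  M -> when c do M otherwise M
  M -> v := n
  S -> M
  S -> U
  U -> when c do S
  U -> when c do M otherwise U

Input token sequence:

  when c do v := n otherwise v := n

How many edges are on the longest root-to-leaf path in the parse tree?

[S [M when c do [M v := n] otherwise [M v := n]]]

3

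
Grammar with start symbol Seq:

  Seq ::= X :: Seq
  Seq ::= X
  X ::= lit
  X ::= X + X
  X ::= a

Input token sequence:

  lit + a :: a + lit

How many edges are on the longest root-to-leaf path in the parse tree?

[Seq [X [X lit] + [X a]] :: [Seq [X [X a] + [X lit]]]]

4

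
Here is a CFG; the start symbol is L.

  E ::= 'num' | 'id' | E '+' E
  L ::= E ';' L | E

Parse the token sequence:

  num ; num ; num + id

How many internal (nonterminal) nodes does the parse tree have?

[L [E num] ; [L [E num] ; [L [E [E num] + [E id]]]]]

8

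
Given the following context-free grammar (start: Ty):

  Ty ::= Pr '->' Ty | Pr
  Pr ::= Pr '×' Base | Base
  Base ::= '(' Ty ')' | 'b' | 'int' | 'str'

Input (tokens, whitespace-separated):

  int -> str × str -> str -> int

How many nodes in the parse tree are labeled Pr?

5

[Ty [Pr [Base int]] -> [Ty [Pr [Pr [Base str]] × [Base str]] -> [Ty [Pr [Base str]] -> [Ty [Pr [Base int]]]]]]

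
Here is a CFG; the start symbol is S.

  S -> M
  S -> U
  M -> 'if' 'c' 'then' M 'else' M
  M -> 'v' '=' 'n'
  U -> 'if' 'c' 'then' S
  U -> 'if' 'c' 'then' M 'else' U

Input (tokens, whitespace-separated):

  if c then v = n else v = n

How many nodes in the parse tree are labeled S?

[S [M if c then [M v = n] else [M v = n]]]

1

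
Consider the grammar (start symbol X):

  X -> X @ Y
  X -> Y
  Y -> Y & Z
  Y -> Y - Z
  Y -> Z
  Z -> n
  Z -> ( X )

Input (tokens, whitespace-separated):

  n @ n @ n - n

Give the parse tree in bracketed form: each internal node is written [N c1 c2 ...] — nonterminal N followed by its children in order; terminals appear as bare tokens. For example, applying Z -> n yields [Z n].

[X [X [X [Y [Z n]]] @ [Y [Z n]]] @ [Y [Y [Z n]] - [Z n]]]

X
X @ Y
X @ Y @ Y
Y @ Y @ Y
Z @ Y @ Y
n @ Y @ Y
n @ Z @ Y
n @ n @ Y
n @ n @ Y - Z
n @ n @ Z - Z
n @ n @ n - Z
n @ n @ n - n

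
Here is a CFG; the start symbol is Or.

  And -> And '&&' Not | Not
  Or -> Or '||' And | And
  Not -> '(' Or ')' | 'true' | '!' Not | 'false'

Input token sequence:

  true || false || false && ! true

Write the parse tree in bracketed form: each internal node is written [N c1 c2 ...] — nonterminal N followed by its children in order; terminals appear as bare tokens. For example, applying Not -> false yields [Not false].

[Or [Or [Or [And [Not true]]] || [And [Not false]]] || [And [And [Not false]] && [Not ! [Not true]]]]

Or
Or || And
Or || And || And
And || And || And
Not || And || And
true || And || And
true || Not || And
true || false || And
true || false || And && Not
true || false || Not && Not
true || false || false && Not
true || false || false && ! Not
true || false || false && ! true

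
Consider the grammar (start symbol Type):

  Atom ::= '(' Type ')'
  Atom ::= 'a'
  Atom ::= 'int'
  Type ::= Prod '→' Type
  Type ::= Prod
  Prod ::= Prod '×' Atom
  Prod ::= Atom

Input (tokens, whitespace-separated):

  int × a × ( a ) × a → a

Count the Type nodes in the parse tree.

[Type [Prod [Prod [Prod [Prod [Atom int]] × [Atom a]] × [Atom ( [Type [Prod [Atom a]]] )]] × [Atom a]] → [Type [Prod [Atom a]]]]

3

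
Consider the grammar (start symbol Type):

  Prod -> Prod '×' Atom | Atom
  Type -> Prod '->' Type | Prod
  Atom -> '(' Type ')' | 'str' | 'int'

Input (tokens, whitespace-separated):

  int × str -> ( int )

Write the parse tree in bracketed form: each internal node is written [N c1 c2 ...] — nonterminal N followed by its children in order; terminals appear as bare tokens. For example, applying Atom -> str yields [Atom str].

[Type [Prod [Prod [Atom int]] × [Atom str]] -> [Type [Prod [Atom ( [Type [Prod [Atom int]]] )]]]]

Type
Prod -> Type
Prod × Atom -> Type
Atom × Atom -> Type
int × Atom -> Type
int × str -> Type
int × str -> Prod
int × str -> Atom
int × str -> ( Type )
int × str -> ( Prod )
int × str -> ( Atom )
int × str -> ( int )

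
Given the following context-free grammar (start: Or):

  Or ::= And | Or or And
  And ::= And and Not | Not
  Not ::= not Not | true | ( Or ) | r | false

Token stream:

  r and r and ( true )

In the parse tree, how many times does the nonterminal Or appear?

2

[Or [And [And [And [Not r]] and [Not r]] and [Not ( [Or [And [Not true]]] )]]]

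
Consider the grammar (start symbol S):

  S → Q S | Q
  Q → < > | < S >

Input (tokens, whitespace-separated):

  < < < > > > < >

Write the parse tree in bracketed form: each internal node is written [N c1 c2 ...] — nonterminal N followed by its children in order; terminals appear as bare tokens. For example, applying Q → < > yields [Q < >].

S
Q S
< S > S
< Q > S
< < S > > S
< < Q > > S
< < < > > > S
< < < > > > Q
< < < > > > < >

[S [Q < [S [Q < [S [Q < >]] >]] >] [S [Q < >]]]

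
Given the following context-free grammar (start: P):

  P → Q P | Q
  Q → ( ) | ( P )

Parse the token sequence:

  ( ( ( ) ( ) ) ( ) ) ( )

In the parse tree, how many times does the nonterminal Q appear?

[P [Q ( [P [Q ( [P [Q ( )] [P [Q ( )]]] )] [P [Q ( )]]] )] [P [Q ( )]]]

6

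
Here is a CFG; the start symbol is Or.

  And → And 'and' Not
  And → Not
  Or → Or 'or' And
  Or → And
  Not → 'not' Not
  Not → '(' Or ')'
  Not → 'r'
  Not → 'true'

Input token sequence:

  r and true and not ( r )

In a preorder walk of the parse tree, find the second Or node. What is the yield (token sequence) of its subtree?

[Or [And [And [And [Not r]] and [Not true]] and [Not not [Not ( [Or [And [Not r]]] )]]]]

r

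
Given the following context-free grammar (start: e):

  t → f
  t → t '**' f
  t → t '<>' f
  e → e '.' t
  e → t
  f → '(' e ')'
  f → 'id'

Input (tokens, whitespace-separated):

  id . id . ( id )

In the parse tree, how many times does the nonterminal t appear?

[e [e [e [t [f id]]] . [t [f id]]] . [t [f ( [e [t [f id]]] )]]]

4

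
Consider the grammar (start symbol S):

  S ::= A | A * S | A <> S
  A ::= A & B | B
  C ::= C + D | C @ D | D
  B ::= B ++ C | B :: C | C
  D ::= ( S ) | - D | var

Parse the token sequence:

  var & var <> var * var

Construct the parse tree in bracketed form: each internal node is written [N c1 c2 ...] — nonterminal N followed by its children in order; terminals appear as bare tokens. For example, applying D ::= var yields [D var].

[S [A [A [B [C [D var]]]] & [B [C [D var]]]] <> [S [A [B [C [D var]]]] * [S [A [B [C [D var]]]]]]]

S
A <> S
A & B <> S
B & B <> S
C & B <> S
D & B <> S
var & B <> S
var & C <> S
var & D <> S
var & var <> S
var & var <> A * S
var & var <> B * S
var & var <> C * S
var & var <> D * S
var & var <> var * S
var & var <> var * A
var & var <> var * B
var & var <> var * C
var & var <> var * D
var & var <> var * var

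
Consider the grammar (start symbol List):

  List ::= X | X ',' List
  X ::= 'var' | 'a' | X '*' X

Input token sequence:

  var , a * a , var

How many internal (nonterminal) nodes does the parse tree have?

8

[List [X var] , [List [X [X a] * [X a]] , [List [X var]]]]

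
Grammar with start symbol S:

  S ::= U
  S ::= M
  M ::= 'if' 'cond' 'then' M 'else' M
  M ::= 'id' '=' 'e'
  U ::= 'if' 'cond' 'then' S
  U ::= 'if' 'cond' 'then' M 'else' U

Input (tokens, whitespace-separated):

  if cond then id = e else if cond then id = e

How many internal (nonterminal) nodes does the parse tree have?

[S [U if cond then [M id = e] else [U if cond then [S [M id = e]]]]]

6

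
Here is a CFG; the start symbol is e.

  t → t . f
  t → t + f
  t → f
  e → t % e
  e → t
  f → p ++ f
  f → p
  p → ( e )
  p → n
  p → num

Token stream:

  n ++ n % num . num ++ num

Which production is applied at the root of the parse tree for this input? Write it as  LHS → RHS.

[e [t [f [p n] ++ [f [p n]]]] % [e [t [t [f [p num]]] . [f [p num] ++ [f [p num]]]]]]

e → t % e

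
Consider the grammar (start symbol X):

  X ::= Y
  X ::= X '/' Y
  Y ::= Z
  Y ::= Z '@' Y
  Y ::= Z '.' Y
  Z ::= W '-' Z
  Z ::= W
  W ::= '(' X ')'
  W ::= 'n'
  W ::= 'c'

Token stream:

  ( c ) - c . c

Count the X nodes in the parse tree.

2

[X [Y [Z [W ( [X [Y [Z [W c]]]] )] - [Z [W c]]] . [Y [Z [W c]]]]]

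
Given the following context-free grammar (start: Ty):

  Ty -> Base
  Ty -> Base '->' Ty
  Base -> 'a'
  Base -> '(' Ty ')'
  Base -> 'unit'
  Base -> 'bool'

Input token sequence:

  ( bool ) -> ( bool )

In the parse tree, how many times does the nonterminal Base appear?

[Ty [Base ( [Ty [Base bool]] )] -> [Ty [Base ( [Ty [Base bool]] )]]]

4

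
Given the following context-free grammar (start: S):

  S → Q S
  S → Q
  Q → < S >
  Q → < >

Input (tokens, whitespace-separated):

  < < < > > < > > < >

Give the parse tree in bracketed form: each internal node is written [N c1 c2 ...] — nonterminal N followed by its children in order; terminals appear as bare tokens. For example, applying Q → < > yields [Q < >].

[S [Q < [S [Q < [S [Q < >]] >] [S [Q < >]]] >] [S [Q < >]]]

S
Q S
< S > S
< Q S > S
< < S > S > S
< < Q > S > S
< < < > > S > S
< < < > > Q > S
< < < > > < > > S
< < < > > < > > Q
< < < > > < > > < >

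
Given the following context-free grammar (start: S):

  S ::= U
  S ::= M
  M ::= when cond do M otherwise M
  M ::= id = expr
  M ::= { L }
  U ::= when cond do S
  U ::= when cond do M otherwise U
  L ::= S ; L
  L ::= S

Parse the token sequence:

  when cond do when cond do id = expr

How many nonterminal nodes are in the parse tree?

[S [U when cond do [S [U when cond do [S [M id = expr]]]]]]

6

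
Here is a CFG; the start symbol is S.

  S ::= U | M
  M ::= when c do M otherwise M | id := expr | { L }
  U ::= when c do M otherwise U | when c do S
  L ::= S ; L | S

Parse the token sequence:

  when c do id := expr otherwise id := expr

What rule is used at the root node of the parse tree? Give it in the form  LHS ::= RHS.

S ::= M

[S [M when c do [M id := expr] otherwise [M id := expr]]]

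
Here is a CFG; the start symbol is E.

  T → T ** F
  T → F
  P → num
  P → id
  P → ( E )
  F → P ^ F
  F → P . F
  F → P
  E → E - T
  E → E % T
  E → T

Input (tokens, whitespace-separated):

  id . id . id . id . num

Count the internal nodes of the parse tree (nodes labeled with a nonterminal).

12

[E [T [F [P id] . [F [P id] . [F [P id] . [F [P id] . [F [P num]]]]]]]]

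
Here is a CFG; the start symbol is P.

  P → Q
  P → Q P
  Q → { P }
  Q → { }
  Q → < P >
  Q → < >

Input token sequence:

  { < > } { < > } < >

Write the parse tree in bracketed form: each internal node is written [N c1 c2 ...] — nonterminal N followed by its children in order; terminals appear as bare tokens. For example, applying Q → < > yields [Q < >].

[P [Q { [P [Q < >]] }] [P [Q { [P [Q < >]] }] [P [Q < >]]]]

P
Q P
{ P } P
{ Q } P
{ < > } P
{ < > } Q P
{ < > } { P } P
{ < > } { Q } P
{ < > } { < > } P
{ < > } { < > } Q
{ < > } { < > } < >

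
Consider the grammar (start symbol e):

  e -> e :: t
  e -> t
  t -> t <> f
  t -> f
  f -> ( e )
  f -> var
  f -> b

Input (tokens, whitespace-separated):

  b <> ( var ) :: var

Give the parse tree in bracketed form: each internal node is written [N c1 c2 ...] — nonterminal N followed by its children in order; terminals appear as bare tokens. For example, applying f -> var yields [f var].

e
e :: t
t :: t
t <> f :: t
f <> f :: t
b <> f :: t
b <> ( e ) :: t
b <> ( t ) :: t
b <> ( f ) :: t
b <> ( var ) :: t
b <> ( var ) :: f
b <> ( var ) :: var

[e [e [t [t [f b]] <> [f ( [e [t [f var]]] )]]] :: [t [f var]]]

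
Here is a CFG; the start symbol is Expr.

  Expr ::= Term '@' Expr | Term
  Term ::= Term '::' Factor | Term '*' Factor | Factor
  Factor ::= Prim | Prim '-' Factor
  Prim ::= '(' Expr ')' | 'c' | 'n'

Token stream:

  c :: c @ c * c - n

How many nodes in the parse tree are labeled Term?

[Expr [Term [Term [Factor [Prim c]]] :: [Factor [Prim c]]] @ [Expr [Term [Term [Factor [Prim c]]] * [Factor [Prim c] - [Factor [Prim n]]]]]]

4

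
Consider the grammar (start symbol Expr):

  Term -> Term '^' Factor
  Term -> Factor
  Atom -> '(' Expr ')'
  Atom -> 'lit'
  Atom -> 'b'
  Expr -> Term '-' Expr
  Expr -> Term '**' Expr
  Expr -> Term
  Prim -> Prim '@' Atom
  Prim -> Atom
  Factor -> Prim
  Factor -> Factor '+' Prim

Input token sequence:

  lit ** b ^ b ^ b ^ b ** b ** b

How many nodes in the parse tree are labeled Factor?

[Expr [Term [Factor [Prim [Atom lit]]]] ** [Expr [Term [Term [Term [Term [Factor [Prim [Atom b]]]] ^ [Factor [Prim [Atom b]]]] ^ [Factor [Prim [Atom b]]]] ^ [Factor [Prim [Atom b]]]] ** [Expr [Term [Factor [Prim [Atom b]]]] ** [Expr [Term [Factor [Prim [Atom b]]]]]]]]

7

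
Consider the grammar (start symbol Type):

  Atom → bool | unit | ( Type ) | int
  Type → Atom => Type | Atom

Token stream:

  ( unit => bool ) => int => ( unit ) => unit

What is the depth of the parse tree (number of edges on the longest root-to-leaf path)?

[Type [Atom ( [Type [Atom unit] => [Type [Atom bool]]] )] => [Type [Atom int] => [Type [Atom ( [Type [Atom unit]] )] => [Type [Atom unit]]]]]

6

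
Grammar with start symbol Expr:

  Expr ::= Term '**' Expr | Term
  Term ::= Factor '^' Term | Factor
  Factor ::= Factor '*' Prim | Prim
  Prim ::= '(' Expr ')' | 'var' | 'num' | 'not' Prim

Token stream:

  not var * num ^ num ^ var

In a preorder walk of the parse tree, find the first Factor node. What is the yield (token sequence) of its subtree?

[Expr [Term [Factor [Factor [Prim not [Prim var]]] * [Prim num]] ^ [Term [Factor [Prim num]] ^ [Term [Factor [Prim var]]]]]]

not var * num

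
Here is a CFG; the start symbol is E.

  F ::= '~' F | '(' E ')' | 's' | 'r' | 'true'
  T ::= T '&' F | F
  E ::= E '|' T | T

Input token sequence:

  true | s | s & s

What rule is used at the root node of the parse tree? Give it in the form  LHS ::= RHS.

E ::= E '|' T

[E [E [E [T [F true]]] | [T [F s]]] | [T [T [F s]] & [F s]]]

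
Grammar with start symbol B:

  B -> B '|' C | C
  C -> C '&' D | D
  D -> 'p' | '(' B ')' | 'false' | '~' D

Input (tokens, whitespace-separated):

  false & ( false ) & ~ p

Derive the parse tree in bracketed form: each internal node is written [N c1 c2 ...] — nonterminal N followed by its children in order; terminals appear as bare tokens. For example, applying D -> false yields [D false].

B
C
C & D
C & D & D
D & D & D
false & D & D
false & ( B ) & D
false & ( C ) & D
false & ( D ) & D
false & ( false ) & D
false & ( false ) & ~ D
false & ( false ) & ~ p

[B [C [C [C [D false]] & [D ( [B [C [D false]]] )]] & [D ~ [D p]]]]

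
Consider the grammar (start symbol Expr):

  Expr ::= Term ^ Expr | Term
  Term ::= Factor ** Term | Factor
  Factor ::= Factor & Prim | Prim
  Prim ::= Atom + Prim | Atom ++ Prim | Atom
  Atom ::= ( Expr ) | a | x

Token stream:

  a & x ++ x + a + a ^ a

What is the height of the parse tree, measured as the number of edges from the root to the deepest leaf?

8

[Expr [Term [Factor [Factor [Prim [Atom a]]] & [Prim [Atom x] ++ [Prim [Atom x] + [Prim [Atom a] + [Prim [Atom a]]]]]]] ^ [Expr [Term [Factor [Prim [Atom a]]]]]]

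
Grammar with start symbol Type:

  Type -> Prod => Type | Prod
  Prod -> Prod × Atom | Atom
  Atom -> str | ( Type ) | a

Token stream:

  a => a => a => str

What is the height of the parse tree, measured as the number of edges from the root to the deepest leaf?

6

[Type [Prod [Atom a]] => [Type [Prod [Atom a]] => [Type [Prod [Atom a]] => [Type [Prod [Atom str]]]]]]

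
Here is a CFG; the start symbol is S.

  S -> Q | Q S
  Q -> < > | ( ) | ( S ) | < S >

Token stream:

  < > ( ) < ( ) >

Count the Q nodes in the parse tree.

4

[S [Q < >] [S [Q ( )] [S [Q < [S [Q ( )]] >]]]]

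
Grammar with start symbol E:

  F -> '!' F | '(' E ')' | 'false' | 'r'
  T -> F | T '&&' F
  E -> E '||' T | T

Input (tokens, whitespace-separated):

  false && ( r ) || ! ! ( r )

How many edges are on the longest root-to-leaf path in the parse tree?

8

[E [E [T [T [F false]] && [F ( [E [T [F r]]] )]]] || [T [F ! [F ! [F ( [E [T [F r]]] )]]]]]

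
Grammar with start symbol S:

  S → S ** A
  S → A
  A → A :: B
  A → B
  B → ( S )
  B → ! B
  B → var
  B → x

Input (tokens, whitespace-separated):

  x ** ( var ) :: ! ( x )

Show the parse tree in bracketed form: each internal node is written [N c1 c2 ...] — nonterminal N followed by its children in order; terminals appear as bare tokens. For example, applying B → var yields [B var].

[S [S [A [B x]]] ** [A [A [B ( [S [A [B var]]] )]] :: [B ! [B ( [S [A [B x]]] )]]]]

S
S ** A
A ** A
B ** A
x ** A
x ** A :: B
x ** B :: B
x ** ( S ) :: B
x ** ( A ) :: B
x ** ( B ) :: B
x ** ( var ) :: B
x ** ( var ) :: ! B
x ** ( var ) :: ! ( S )
x ** ( var ) :: ! ( A )
x ** ( var ) :: ! ( B )
x ** ( var ) :: ! ( x )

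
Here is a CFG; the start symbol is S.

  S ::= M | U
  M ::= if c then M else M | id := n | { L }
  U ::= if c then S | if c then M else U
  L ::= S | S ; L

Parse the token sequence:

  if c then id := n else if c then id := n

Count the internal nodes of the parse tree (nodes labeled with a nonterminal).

6

[S [U if c then [M id := n] else [U if c then [S [M id := n]]]]]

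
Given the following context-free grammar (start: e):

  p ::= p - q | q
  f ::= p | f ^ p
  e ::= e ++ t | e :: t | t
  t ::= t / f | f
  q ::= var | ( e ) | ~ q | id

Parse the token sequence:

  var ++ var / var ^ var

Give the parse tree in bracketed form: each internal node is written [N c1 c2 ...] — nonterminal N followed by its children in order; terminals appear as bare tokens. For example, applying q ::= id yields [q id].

[e [e [t [f [p [q var]]]]] ++ [t [t [f [p [q var]]]] / [f [f [p [q var]]] ^ [p [q var]]]]]

e
e ++ t
t ++ t
f ++ t
p ++ t
q ++ t
var ++ t
var ++ t / f
var ++ f / f
var ++ p / f
var ++ q / f
var ++ var / f
var ++ var / f ^ p
var ++ var / p ^ p
var ++ var / q ^ p
var ++ var / var ^ p
var ++ var / var ^ q
var ++ var / var ^ var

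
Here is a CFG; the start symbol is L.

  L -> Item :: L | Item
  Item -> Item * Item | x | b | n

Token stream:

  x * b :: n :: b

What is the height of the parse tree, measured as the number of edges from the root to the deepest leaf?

[L [Item [Item x] * [Item b]] :: [L [Item n] :: [L [Item b]]]]

4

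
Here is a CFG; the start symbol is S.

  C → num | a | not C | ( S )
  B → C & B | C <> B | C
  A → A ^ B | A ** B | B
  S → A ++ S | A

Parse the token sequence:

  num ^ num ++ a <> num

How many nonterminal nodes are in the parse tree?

13

[S [A [A [B [C num]]] ^ [B [C num]]] ++ [S [A [B [C a] <> [B [C num]]]]]]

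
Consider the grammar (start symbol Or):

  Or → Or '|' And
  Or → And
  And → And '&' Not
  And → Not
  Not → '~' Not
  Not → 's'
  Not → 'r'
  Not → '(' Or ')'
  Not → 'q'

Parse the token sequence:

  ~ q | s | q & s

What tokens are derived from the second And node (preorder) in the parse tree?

s

[Or [Or [Or [And [Not ~ [Not q]]]] | [And [Not s]]] | [And [And [Not q]] & [Not s]]]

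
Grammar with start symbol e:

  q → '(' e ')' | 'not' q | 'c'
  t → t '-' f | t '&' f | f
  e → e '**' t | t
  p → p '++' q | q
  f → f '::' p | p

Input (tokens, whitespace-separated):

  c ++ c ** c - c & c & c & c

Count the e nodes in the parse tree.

2

[e [e [t [f [p [p [q c]] ++ [q c]]]]] ** [t [t [t [t [t [f [p [q c]]]] - [f [p [q c]]]] & [f [p [q c]]]] & [f [p [q c]]]] & [f [p [q c]]]]]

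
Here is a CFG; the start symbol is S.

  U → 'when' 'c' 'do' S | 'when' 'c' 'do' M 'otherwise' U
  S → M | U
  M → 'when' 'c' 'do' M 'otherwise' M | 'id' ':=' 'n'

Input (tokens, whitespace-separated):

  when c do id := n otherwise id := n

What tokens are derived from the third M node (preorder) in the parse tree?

[S [M when c do [M id := n] otherwise [M id := n]]]

id := n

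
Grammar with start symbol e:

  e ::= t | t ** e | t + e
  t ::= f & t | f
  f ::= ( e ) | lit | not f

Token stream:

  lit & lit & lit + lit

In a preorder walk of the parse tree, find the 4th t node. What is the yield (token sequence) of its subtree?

lit

[e [t [f lit] & [t [f lit] & [t [f lit]]]] + [e [t [f lit]]]]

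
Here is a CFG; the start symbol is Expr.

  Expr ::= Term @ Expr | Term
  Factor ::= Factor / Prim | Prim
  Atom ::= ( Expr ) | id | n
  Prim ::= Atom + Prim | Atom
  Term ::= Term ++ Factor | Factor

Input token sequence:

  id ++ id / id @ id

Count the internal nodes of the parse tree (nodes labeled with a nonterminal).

[Expr [Term [Term [Factor [Prim [Atom id]]]] ++ [Factor [Factor [Prim [Atom id]]] / [Prim [Atom id]]]] @ [Expr [Term [Factor [Prim [Atom id]]]]]]

17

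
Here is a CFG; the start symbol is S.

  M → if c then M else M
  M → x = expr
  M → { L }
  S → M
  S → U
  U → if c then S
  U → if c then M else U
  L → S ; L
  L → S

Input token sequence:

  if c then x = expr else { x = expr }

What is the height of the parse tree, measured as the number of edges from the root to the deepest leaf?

6

[S [M if c then [M x = expr] else [M { [L [S [M x = expr]]] }]]]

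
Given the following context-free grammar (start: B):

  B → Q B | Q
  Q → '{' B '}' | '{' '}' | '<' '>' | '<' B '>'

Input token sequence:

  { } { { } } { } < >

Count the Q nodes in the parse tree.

5

[B [Q { }] [B [Q { [B [Q { }]] }] [B [Q { }] [B [Q < >]]]]]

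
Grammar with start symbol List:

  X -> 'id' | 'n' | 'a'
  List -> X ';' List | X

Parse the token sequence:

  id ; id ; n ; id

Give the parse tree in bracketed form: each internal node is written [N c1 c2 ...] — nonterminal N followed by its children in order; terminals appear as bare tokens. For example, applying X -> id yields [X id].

List
X ; List
id ; List
id ; X ; List
id ; id ; List
id ; id ; X ; List
id ; id ; n ; List
id ; id ; n ; X
id ; id ; n ; id

[List [X id] ; [List [X id] ; [List [X n] ; [List [X id]]]]]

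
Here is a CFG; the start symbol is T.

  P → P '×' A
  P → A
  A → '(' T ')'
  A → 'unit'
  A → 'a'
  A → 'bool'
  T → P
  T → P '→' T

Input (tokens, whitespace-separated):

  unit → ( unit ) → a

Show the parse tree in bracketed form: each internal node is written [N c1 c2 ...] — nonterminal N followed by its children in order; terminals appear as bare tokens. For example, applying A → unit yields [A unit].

T
P → T
A → T
unit → T
unit → P → T
unit → A → T
unit → ( T ) → T
unit → ( P ) → T
unit → ( A ) → T
unit → ( unit ) → T
unit → ( unit ) → P
unit → ( unit ) → A
unit → ( unit ) → a

[T [P [A unit]] → [T [P [A ( [T [P [A unit]]] )]] → [T [P [A a]]]]]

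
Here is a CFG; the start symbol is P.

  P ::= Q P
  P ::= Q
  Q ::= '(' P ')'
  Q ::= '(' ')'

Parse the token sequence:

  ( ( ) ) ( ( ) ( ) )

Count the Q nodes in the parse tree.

[P [Q ( [P [Q ( )]] )] [P [Q ( [P [Q ( )] [P [Q ( )]]] )]]]

5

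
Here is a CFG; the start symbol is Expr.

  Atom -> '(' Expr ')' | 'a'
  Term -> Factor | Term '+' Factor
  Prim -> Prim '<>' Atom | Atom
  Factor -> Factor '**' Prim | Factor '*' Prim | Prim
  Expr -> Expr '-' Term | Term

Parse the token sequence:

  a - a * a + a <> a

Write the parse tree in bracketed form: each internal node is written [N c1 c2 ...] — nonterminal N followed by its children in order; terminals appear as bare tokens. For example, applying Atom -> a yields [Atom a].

Expr
Expr - Term
Term - Term
Factor - Term
Prim - Term
Atom - Term
a - Term
a - Term + Factor
a - Factor + Factor
a - Factor * Prim + Factor
a - Prim * Prim + Factor
a - Atom * Prim + Factor
a - a * Prim + Factor
a - a * Atom + Factor
a - a * a + Factor
a - a * a + Prim
a - a * a + Prim <> Atom
a - a * a + Atom <> Atom
a - a * a + a <> Atom
a - a * a + a <> a

[Expr [Expr [Term [Factor [Prim [Atom a]]]]] - [Term [Term [Factor [Factor [Prim [Atom a]]] * [Prim [Atom a]]]] + [Factor [Prim [Prim [Atom a]] <> [Atom a]]]]]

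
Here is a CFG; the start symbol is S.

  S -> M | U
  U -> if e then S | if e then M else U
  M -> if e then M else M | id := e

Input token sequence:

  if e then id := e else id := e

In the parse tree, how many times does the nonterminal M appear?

3

[S [M if e then [M id := e] else [M id := e]]]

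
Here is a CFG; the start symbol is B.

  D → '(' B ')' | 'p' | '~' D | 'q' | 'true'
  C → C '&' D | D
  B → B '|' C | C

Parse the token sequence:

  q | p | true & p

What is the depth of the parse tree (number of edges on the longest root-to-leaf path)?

[B [B [B [C [D q]]] | [C [D p]]] | [C [C [D true]] & [D p]]]

5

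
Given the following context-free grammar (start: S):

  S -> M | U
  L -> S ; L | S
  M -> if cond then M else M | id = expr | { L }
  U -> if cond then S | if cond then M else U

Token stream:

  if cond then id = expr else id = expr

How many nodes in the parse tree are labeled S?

[S [M if cond then [M id = expr] else [M id = expr]]]

1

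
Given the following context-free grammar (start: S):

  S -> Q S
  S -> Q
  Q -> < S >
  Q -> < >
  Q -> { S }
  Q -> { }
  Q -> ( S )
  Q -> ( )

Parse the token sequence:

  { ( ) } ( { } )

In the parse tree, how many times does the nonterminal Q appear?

4

[S [Q { [S [Q ( )]] }] [S [Q ( [S [Q { }]] )]]]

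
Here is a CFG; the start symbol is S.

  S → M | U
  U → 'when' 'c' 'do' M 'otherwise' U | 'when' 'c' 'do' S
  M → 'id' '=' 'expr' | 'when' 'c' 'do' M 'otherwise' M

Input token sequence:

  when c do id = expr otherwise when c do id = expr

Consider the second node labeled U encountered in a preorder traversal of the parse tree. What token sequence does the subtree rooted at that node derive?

when c do id = expr

[S [U when c do [M id = expr] otherwise [U when c do [S [M id = expr]]]]]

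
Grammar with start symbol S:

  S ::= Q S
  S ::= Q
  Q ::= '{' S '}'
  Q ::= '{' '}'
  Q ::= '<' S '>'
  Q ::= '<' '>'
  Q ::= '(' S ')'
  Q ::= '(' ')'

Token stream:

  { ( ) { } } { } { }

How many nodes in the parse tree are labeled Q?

5

[S [Q { [S [Q ( )] [S [Q { }]]] }] [S [Q { }] [S [Q { }]]]]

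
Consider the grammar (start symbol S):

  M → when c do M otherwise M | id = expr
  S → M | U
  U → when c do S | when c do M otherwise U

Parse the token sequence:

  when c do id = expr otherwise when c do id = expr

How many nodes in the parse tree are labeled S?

[S [U when c do [M id = expr] otherwise [U when c do [S [M id = expr]]]]]

2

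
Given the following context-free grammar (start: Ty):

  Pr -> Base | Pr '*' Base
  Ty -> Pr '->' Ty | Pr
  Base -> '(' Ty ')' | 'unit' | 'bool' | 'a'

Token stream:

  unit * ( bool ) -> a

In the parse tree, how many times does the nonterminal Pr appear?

4

[Ty [Pr [Pr [Base unit]] * [Base ( [Ty [Pr [Base bool]]] )]] -> [Ty [Pr [Base a]]]]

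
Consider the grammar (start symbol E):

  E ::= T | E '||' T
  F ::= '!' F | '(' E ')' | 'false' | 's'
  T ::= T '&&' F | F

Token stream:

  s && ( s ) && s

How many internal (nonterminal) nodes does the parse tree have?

[E [T [T [T [F s]] && [F ( [E [T [F s]]] )]] && [F s]]]

10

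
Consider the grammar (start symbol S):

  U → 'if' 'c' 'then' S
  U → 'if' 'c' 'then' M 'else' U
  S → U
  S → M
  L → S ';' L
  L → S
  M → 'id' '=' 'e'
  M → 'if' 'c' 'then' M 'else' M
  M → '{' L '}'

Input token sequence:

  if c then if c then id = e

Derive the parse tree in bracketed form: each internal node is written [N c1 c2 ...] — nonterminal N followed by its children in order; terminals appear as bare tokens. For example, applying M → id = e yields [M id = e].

[S [U if c then [S [U if c then [S [M id = e]]]]]]

S
U
if c then S
if c then U
if c then if c then S
if c then if c then M
if c then if c then id = e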